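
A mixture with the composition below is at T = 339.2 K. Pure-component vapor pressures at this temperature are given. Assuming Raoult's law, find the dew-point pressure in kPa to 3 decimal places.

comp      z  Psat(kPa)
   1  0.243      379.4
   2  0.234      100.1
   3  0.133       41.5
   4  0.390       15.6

At the dew point ψ → 1, so Σzᵢ/Kᵢ = 1 with Kᵢ = Pᵢˢᵃᵗ/P ⇒ 1/P = Σzᵢ/Pᵢˢᵃᵗ.
1/P = 0.243/379.4 + 0.234/100.1 + 0.133/41.5 + 0.390/15.6 = 0.031183 ⇒ P = 32.069 kPa

Pdew = 32.069 kPa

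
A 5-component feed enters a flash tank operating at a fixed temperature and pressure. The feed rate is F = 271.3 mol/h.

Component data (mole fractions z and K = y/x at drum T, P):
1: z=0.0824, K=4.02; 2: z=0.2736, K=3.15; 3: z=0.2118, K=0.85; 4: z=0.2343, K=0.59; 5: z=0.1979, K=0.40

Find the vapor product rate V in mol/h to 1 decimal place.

Rachford–Rice: g(β) = Σ zᵢ(Kᵢ−1)/(1+β(Kᵢ−1)) = 0.
Check two-phase: ΣzᵢKᵢ = 1.5905 > 1 and Σzᵢ/Kᵢ = 1.2484 > 1, so g(0) = 0.5905 > 0 and g(1) = -0.2484 < 0.
Newton–Raphson from β = 0.5:
  β = 0.5000: g = 0.05782, g' = -0.6263 → β = 0.5923
  β = 0.5923: g = 0.00202, g' = -0.5872 → β = 0.5958
Converged at β = 0.5958.
Then V = β·F = 0.5958·271.3 = 161.6 mol/h and L = F − V = 109.7 mol/h.

V = 161.6 mol/h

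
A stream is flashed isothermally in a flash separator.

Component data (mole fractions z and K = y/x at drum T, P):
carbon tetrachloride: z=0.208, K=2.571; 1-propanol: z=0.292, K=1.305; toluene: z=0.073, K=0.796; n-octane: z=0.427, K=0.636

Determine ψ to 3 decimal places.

Material balance + equilibrium reduce to Σ zᵢ(Kᵢ−1)/(1+ψ(Kᵢ−1)) = 0.
g(0) = ΣzᵢKᵢ − 1 = 0.246 and g(1) = 1 − Σzᵢ/Kᵢ = -0.068, so a root lies in (0, 1).
Iterate (Newton) starting at ψ = 0.5:
  ψ = 0.500: g = 0.0537, g' = -0.270 → ψ = 0.699
  ψ = 0.699: g = 0.0033, g' = -0.241 → ψ = 0.713
Converged at ψ = 0.713.

ψ = 0.713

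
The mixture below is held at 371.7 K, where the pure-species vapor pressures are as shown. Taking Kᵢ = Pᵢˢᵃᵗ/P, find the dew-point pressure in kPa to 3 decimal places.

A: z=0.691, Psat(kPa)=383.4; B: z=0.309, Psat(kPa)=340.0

At the dew point ψ → 1, so Σzᵢ/Kᵢ = 1 with Kᵢ = Pᵢˢᵃᵗ/P ⇒ 1/P = Σzᵢ/Pᵢˢᵃᵗ.
1/P = 0.691/383.4 + 0.309/340.0 = 0.002711 ⇒ P = 368.851 kPa

Pdew = 368.851 kPa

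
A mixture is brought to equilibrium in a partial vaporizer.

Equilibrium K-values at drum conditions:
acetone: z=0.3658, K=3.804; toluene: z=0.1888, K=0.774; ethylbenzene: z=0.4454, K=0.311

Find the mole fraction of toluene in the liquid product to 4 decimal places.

x_toluene = 0.2082

Rachford–Rice: g(V/F) = Σ zᵢ(Kᵢ−1)/(1+V/F(Kᵢ−1)) = 0.
Check two-phase: ΣzᵢKᵢ = 1.6762 > 1 and Σzᵢ/Kᵢ = 1.7722 > 1, so g(0) = 0.6762 > 0 and g(1) = -0.7722 < 0.
Iterate (Newton) starting at V/F = 0.69:
  V/F = 0.6900: g = -0.28604, g' = -1.1158 → V/F = 0.4336
  V/F = 0.4336: g = -0.02207, g' = -1.0276 → V/F = 0.4122
  V/F = 0.4122: g = 0.00016, g' = -1.0430 → V/F = 0.4123
Converged at V/F = 0.4123.
Compositions from xᵢ = zᵢ/(1+V/F(Kᵢ−1)), yᵢ = Kᵢxᵢ:
  acetone: x = 0.1697, y = 0.6454
  toluene: x = 0.2082, y = 0.1611
  ethylbenzene: x = 0.6221, y = 0.1935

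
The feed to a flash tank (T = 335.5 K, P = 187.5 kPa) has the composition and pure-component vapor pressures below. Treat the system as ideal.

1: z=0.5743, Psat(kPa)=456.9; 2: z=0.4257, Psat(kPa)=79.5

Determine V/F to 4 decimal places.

Raoult's law: Kᵢ = Pᵢˢᵃᵗ/P = Pᵢˢᵃᵗ/187.5.
  K_1 = 456.9/187.5 = 2.436800, K_2 = 79.5/187.5 = 0.424000
Newton iteration, V/F⁰ = 0.5:
  V/F = 0.5000: g = 0.13580, g' = -0.6801 → V/F = 0.6997
  V/F = 0.6997: g = 0.00075, g' = -0.6911 → V/F = 0.7008
Converged at V/F = 0.7008.

V/F = 0.7008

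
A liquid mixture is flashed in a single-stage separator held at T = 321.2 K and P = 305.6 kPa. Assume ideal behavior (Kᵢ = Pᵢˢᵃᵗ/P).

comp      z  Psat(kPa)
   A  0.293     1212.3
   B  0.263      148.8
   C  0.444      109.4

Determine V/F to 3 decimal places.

Raoult's law: Kᵢ = Pᵢˢᵃᵗ/P = Pᵢˢᵃᵗ/305.6.
  K_A = 1212.3/305.6 = 3.96695, K_B = 148.8/305.6 = 0.48691, K_C = 109.4/305.6 = 0.35798
Rachford–Rice: g(V/F) = Σ zᵢ(Kᵢ−1)/(1+V/F(Kᵢ−1)) = 0.
Feasibility: ΣzᵢKᵢ = 1.449, Σzᵢ/Kᵢ = 1.854 — both > 1, two phases present.
Newton–Raphson from V/F = 0.5:
  V/F = 0.500: g = -0.2513, g' = -0.940 → V/F = 0.233
  V/F = 0.233: g = 0.0258, g' = -1.245 → V/F = 0.254
Converged at V/F = 0.254.

V/F = 0.254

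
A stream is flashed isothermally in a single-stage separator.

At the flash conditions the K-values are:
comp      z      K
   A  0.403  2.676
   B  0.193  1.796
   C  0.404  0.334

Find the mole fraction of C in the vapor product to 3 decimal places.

Material balance + equilibrium reduce to Σ zᵢ(Kᵢ−1)/(1+ψ(Kᵢ−1)) = 0.
g(0) = ΣzᵢKᵢ − 1 = 0.560 and g(1) = 1 − Σzᵢ/Kᵢ = -0.468, so a root lies in (0, 1).
Newton–Raphson from ψ = 0.5:
  ψ = 0.500: g = 0.0740, g' = -0.800 → ψ = 0.592
  ψ = 0.592: g = -0.0011, g' = -0.830 → ψ = 0.591
Converged at ψ = 0.591.
Compositions from xᵢ = zᵢ/(1+ψ(Kᵢ−1)), yᵢ = Kᵢxᵢ:
  A: x = 0.202, y = 0.542
  B: x = 0.131, y = 0.236
  C: x = 0.666, y = 0.223

y_C = 0.223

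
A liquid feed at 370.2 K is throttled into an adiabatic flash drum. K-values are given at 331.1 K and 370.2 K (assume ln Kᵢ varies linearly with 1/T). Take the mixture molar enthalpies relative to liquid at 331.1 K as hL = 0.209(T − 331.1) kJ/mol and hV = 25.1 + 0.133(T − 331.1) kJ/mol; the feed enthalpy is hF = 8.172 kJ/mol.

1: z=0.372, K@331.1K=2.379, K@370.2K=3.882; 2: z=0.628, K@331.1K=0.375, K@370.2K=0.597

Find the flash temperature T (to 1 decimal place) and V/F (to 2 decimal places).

Adiabatic flash: solve Rachford–Rice at each trial T, then check hF = ψ·hV(T) + (1−ψ)·hL(T).
  T = 331.1 K: K = (2.379, 0.375), RR gives ψ = 0.140, H_out = 3.509 kJ/mol
  T = 370.2 K: K = (3.882, 0.597), RR gives ψ = 0.705, H_out = 23.776 kJ/mol
  T = 350.6 K: K = (3.079, 0.479), RR gives ψ = 0.412, H_out = 13.806 kJ/mol
  T = 340.9 K: K = (2.718, 0.426), RR gives ψ = 0.282, H_out = 8.919 kJ/mol
  T = 336.0 K: K = (2.545, 0.400), RR gives ψ = 0.213, H_out = 6.303 kJ/mol
  T = 338.4 K: K = (2.629, 0.412), RR gives ψ = 0.248, H_out = 7.603 kJ/mol
  T = 339.6 K: K = (2.672, 0.419), RR gives ψ = 0.264, H_out = 8.239 kJ/mol
Linear interpolation between T = 338.4 (H_out = 7.603) and T = 339.6 (H_out = 8.239) on hF = 8.172 gives T ≈ 339.5 K, at which ψ = 0.26.

T = 339.5 K, V/F = 0.26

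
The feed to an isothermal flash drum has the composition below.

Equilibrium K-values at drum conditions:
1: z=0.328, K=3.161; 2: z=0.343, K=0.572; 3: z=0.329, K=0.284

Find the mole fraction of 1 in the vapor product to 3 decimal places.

y_1 = 0.665

Material balance + equilibrium reduce to Σ zᵢ(Kᵢ−1)/(1+ψ(Kᵢ−1)) = 0.
Check two-phase: ΣzᵢKᵢ = 1.326 > 1 and Σzᵢ/Kᵢ = 1.862 > 1, so g(0) = 0.326 > 0 and g(1) = -0.862 < 0.
Newton iteration, ψ⁰ = 0.48:
  ψ = 0.480: g = -0.1958, g' = -0.860 → ψ = 0.252
  ψ = 0.252: g = 0.0065, g' = -0.972 → ψ = 0.259
Converged at ψ = 0.259.
Compositions from xᵢ = zᵢ/(1+ψ(Kᵢ−1)), yᵢ = Kᵢxᵢ:
  1: x = 0.210, y = 0.665
  2: x = 0.386, y = 0.221
  3: x = 0.404, y = 0.115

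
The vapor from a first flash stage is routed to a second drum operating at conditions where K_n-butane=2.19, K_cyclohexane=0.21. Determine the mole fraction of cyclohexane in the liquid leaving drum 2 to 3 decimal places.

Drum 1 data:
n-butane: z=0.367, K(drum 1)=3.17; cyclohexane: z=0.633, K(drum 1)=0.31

x_cyclohexane (drum 2) = 0.601

Drum 1:
Material balance + equilibrium reduce to Σ zᵢ(Kᵢ−1)/(1+ψ₁(Kᵢ−1)) = 0.
g(0) = ΣzᵢKᵢ − 1 = 0.360 and g(1) = 1 − Σzᵢ/Kᵢ = -1.158, so a root lies in (0, 1).
Newton iteration, ψ₁⁰ = 0.58:
  ψ₁ = 0.580: g = -0.3756, g' = -1.176 → ψ₁ = 0.261
  ψ₁ = 0.261: g = -0.0240, g' = -1.153 → ψ₁ = 0.240
Converged at ψ₁ = 0.240.
Drum-1 compositions:
  n-butane: x = 0.241, y = 0.765
  cyclohexane: x = 0.759, y = 0.235
Drum-2 feed = drum-1 vapor: z₂ = (0.7648, 0.2352).
Drum 2:
Material balance + equilibrium reduce to Σ zᵢ(Kᵢ−1)/(1+ψ₂(Kᵢ−1)) = 0.
Feasibility: ΣzᵢKᵢ = 1.724, Σzᵢ/Kᵢ = 1.469 — both > 1, two phases present.
Binary case is linear: z₁(K₁−1)(1+ψ₂(K₂−1)) + z₂(K₂−1)(1+ψ₂(K₁−1)) = 0
⇒ ψ₂ = [z₁(K₁−1)+z₂(K₂−1)] / [−(K₁−1)(K₂−1)] = 0.7243/0.9401 = 0.770
  n-butane: x = 0.399, y = 0.874
  cyclohexane: x = 0.601, y = 0.126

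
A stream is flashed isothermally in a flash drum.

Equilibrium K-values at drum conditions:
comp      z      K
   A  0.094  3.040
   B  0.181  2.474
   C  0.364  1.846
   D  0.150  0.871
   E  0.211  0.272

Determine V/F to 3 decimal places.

V/F = 0.788

Material balance + equilibrium reduce to Σ zᵢ(Kᵢ−1)/(1+V/F(Kᵢ−1)) = 0.
Feasibility: ΣzᵢKᵢ = 1.594, Σzᵢ/Kᵢ = 1.249 — both > 1, two phases present.
Newton iteration, V/F⁰ = 0.5:
  V/F = 0.500: g = 0.2027, g' = -0.634 → V/F = 0.820
  V/F = 0.820: g = -0.0281, g' = -0.917 → V/F = 0.789
  V/F = 0.789: g = -0.0010, g' = -0.856 → V/F = 0.788
Converged at V/F = 0.788.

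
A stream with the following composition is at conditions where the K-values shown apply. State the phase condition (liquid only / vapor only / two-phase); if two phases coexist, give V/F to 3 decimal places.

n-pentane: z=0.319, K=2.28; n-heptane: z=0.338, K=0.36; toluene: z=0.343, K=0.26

ΣzᵢKᵢ = 0.938; Σzᵢ/Kᵢ = 2.398.
Since ΣzᵢKᵢ < 1 the mixture is below its bubble point — single liquid phase.

liquid only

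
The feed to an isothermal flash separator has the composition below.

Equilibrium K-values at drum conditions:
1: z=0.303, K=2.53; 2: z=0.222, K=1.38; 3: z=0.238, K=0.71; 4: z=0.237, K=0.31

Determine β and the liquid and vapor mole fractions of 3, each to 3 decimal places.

β = 0.506, x_3 = 0.279, y_3 = 0.198

Material balance + equilibrium reduce to Σ zᵢ(Kᵢ−1)/(1+β(Kᵢ−1)) = 0.
Feasibility: ΣzᵢKᵢ = 1.315, Σzᵢ/Kᵢ = 1.380 — both > 1, two phases present.
Newton iteration, β⁰ = 0.5:
  β = 0.500: g = 0.0032, g' = -0.541 → β = 0.506
Converged at β = 0.506.
Compositions from xᵢ = zᵢ/(1+β(Kᵢ−1)), yᵢ = Kᵢxᵢ:
  1: x = 0.171, y = 0.432
  2: x = 0.186, y = 0.257
  3: x = 0.279, y = 0.198
  4: x = 0.364, y = 0.113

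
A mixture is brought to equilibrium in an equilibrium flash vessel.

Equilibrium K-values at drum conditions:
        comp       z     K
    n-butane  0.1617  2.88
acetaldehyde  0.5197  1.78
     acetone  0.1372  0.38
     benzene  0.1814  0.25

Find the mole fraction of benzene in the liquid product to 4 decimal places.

Rachford–Rice: g(ψ) = Σ zᵢ(Kᵢ−1)/(1+ψ(Kᵢ−1)) = 0.
g(0) = ΣzᵢKᵢ − 1 = 0.4882 and g(1) = 1 − Σzᵢ/Kᵢ = -0.4348, so a root lies in (0, 1).
Iterate (Newton) starting at ψ = 0.67:
  ψ = 0.6700: g = -0.01821, g' = -0.8149 → ψ = 0.6477
  ψ = 0.6477: g = -0.00030, g' = -0.7889 → ψ = 0.6473
Converged at ψ = 0.6473.
Compositions from xᵢ = zᵢ/(1+ψ(Kᵢ−1)), yᵢ = Kᵢxᵢ:
  n-butane: x = 0.0729, y = 0.2101
  acetaldehyde: x = 0.3453, y = 0.6147
  acetone: x = 0.2292, y = 0.0871
  benzene: x = 0.3525, y = 0.0881

x_benzene = 0.3525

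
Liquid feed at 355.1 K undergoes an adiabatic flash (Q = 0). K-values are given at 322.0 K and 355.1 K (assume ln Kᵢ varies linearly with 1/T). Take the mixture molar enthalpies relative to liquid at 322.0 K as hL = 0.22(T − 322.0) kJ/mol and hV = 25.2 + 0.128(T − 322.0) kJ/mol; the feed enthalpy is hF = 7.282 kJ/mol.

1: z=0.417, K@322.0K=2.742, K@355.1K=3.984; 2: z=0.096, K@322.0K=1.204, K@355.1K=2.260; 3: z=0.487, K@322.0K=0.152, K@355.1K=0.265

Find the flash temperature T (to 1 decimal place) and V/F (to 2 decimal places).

T = 324.3 K, V/F = 0.27

Adiabatic flash: solve Rachford–Rice at each trial T, then check hF = ψ·hV(T) + (1−ψ)·hL(T).
  T = 322.0 K: K = (2.742, 1.204, 0.152), RR gives ψ = 0.250, H_out = 6.313 kJ/mol
  T = 355.1 K: K = (3.984, 2.260, 0.265), RR gives ψ = 0.506, H_out = 18.488 kJ/mol
  T = 338.6 K: K = (3.337, 1.677, 0.204), RR gives ψ = 0.389, H_out = 12.861 kJ/mol
  T = 330.3 K: K = (3.033, 1.427, 0.177), RR gives ψ = 0.324, H_out = 9.745 kJ/mol
  T = 326.1 K: K = (2.884, 1.311, 0.164), RR gives ψ = 0.288, H_out = 8.056 kJ/mol
  T = 324.1 K: K = (2.814, 1.258, 0.158), RR gives ψ = 0.270, H_out = 7.218 kJ/mol
Linear interpolation between T = 324.1 (H_out = 7.218) and T = 326.1 (H_out = 8.056) on hF = 7.282 gives T ≈ 324.3 K, at which ψ = 0.27.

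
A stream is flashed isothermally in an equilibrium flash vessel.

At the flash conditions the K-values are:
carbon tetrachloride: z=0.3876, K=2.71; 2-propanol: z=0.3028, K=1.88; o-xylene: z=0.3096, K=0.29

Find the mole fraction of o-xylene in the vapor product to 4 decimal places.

y_o-xylene = 0.1866

Material balance + equilibrium reduce to Σ zᵢ(Kᵢ−1)/(1+V/F(Kᵢ−1)) = 0.
Feasibility: ΣzᵢKᵢ = 1.7094, Σzᵢ/Kᵢ = 1.3717 — both > 1, two phases present.
Iterate (Newton) starting at V/F = 0.5:
  V/F = 0.5000: g = 0.20155, g' = -0.8176 → V/F = 0.7465
  V/F = 0.7465: g = -0.01576, g' = -1.0107 → V/F = 0.7309
  V/F = 0.7309: g = -0.00020, g' = -0.9852 → V/F = 0.7307
Converged at V/F = 0.7307.
Compositions from xᵢ = zᵢ/(1+V/F(Kᵢ−1)), yᵢ = Kᵢxᵢ:
  carbon tetrachloride: x = 0.1723, y = 0.4669
  2-propanol: x = 0.1843, y = 0.3465
  o-xylene: x = 0.6434, y = 0.1866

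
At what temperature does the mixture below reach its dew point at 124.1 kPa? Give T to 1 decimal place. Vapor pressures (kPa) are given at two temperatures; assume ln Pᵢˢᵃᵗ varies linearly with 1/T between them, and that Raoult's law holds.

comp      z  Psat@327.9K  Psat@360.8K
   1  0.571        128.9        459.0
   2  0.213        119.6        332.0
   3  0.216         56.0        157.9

T = 333.9 K

Dew-point temperature: Σzᵢ·P/Pᵢˢᵃᵗ(T) = 1. Interpolate ln Pᵢˢᵃᵗ = aᵢ + bᵢ/T.
  T = 327.9 K: ΣzᵢP/Pᵢˢᵃᵗ = 1.2494
  T = 360.8 K: ΣzᵢP/Pᵢˢᵃᵗ = 0.4038
  T = 344.4 K: ΣzᵢP/Pᵢˢᵃᵗ = 0.6890
  T = 336.1 K: ΣzᵢP/Pᵢˢᵃᵗ = 0.9223
  T = 332.0 K: ΣzᵢP/Pᵢˢᵃᵗ = 1.0713
  T = 334.1 K: ΣzᵢP/Pᵢˢᵃᵗ = 0.9917
Interpolating between 332.0 K and 334.1 K gives T ≈ 333.9 K.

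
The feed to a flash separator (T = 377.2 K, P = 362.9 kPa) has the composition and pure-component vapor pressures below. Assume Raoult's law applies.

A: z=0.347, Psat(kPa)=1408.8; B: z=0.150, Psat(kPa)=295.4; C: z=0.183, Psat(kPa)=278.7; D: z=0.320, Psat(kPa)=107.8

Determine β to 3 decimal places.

β = 0.482

Raoult's law: Kᵢ = Pᵢˢᵃᵗ/P = Pᵢˢᵃᵗ/362.9.
  K_A = 1408.8/362.9 = 3.88206, K_B = 295.4/362.9 = 0.81400, K_C = 278.7/362.9 = 0.76798, K_D = 107.8/362.9 = 0.29705
Let β = V/F and solve Σ zᵢ(Kᵢ−1)/(1+β(Kᵢ−1)) = 0.
Feasibility: ΣzᵢKᵢ = 1.705, Σzᵢ/Kᵢ = 1.589 — both > 1, two phases present.
Iterate (Newton) starting at β = 0.32:
  β = 0.320: g = 0.1545, g' = -1.061 → β = 0.466
  β = 0.466: g = 0.0144, g' = -0.894 → β = 0.482
Converged at β = 0.482.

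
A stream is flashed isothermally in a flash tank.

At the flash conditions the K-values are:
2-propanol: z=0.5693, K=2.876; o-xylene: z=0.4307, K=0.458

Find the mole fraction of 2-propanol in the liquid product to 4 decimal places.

Let ψ = V/F and solve Σ zᵢ(Kᵢ−1)/(1+ψ(Kᵢ−1)) = 0.
g(0) = ΣzᵢKᵢ − 1 = 0.8346 and g(1) = 1 − Σzᵢ/Kᵢ = -0.1383, so a root lies in (0, 1).
Binary case is linear: z₁(K₁−1)(1+ψ(K₂−1)) + z₂(K₂−1)(1+ψ(K₁−1)) = 0
⇒ ψ = [z₁(K₁−1)+z₂(K₂−1)] / [−(K₁−1)(K₂−1)] = 0.83457/1.01679 = 0.8208
Compositions from xᵢ = zᵢ/(1+ψ(Kᵢ−1)), yᵢ = Kᵢxᵢ:
  2-propanol: x = 0.2242, y = 0.6447
  o-xylene: x = 0.7758, y = 0.3553

x_2-propanol = 0.2242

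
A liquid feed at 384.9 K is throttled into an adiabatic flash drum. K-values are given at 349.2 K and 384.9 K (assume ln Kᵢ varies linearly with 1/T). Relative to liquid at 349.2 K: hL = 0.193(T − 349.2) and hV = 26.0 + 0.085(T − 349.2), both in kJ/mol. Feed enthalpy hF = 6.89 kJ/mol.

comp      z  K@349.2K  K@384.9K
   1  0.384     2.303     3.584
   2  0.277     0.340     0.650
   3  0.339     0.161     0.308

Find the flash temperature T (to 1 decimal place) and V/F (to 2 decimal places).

T = 361.1 K, V/F = 0.19

Adiabatic flash: solve Rachford–Rice at each trial T, then check hF = ψ·hV(T) + (1−ψ)·hL(T).
  T = 349.2 K: K = (2.303, 0.340, 0.161), RR gives ψ = 0.033, H_out = 0.866 kJ/mol
  T = 384.9 K: K = (3.584, 0.650, 0.308), RR gives ψ = 0.453, H_out = 16.927 kJ/mol
  T = 367.0 K: K = (2.902, 0.477, 0.226), RR gives ψ = 0.253, H_out = 9.526 kJ/mol
  T = 358.1 K: K = (2.593, 0.404, 0.192), RR gives ψ = 0.151, H_out = 5.489 kJ/mol
  T = 362.6 K: K = (2.747, 0.440, 0.208), RR gives ψ = 0.203, H_out = 7.583 kJ/mol
  T = 360.4 K: K = (2.671, 0.422, 0.200), RR gives ψ = 0.178, H_out = 6.575 kJ/mol
Linear interpolation between T = 360.4 (H_out = 6.575) and T = 362.6 (H_out = 7.583) on hF = 6.89 gives T ≈ 361.1 K, at which ψ = 0.19.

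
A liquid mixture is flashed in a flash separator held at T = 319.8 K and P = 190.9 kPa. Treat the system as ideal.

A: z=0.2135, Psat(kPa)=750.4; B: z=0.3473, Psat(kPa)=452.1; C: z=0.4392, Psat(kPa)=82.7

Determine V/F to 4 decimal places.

Raoult's law: Kᵢ = Pᵢˢᵃᵗ/P = Pᵢˢᵃᵗ/190.9.
  K_A = 750.4/190.9 = 3.930854, K_B = 452.1/190.9 = 2.368256, K_C = 82.7/190.9 = 0.433211
Newton–Raphson from V/F = 0.5:
  V/F = 0.5000: g = 0.18859, g' = -0.8057 → V/F = 0.7341
  V/F = 0.7341: g = 0.00934, g' = -0.7603 → V/F = 0.7463
Converged at V/F = 0.7463.

V/F = 0.7463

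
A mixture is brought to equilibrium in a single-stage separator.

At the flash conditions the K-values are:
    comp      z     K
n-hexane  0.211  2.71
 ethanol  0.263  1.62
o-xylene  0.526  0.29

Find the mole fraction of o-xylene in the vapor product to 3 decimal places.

Material balance + equilibrium reduce to Σ zᵢ(Kᵢ−1)/(1+ψ(Kᵢ−1)) = 0.
g(0) = ΣzᵢKᵢ − 1 = 0.150 and g(1) = 1 − Σzᵢ/Kᵢ = -1.054, so a root lies in (0, 1).
Newton–Raphson from ψ = 0.52:
  ψ = 0.520: g = -0.2778, g' = -0.897 → ψ = 0.210
  ψ = 0.210: g = -0.0294, g' = -0.779 → ψ = 0.173
Converged at ψ = 0.173.
Compositions from xᵢ = zᵢ/(1+ψ(Kᵢ−1)), yᵢ = Kᵢxᵢ:
  n-hexane: x = 0.163, y = 0.441
  ethanol: x = 0.238, y = 0.385
  o-xylene: x = 0.600, y = 0.174

y_o-xylene = 0.174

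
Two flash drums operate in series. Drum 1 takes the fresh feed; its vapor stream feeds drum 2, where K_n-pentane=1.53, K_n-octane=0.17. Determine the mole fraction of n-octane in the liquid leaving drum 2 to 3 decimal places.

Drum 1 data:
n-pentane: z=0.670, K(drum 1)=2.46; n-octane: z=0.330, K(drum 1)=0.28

x_n-octane (drum 2) = 0.390

Drum 1:
Material balance + equilibrium reduce to Σ zᵢ(Kᵢ−1)/(1+ψ₁(Kᵢ−1)) = 0.
Feasibility: ΣzᵢKᵢ = 1.741, Σzᵢ/Kᵢ = 1.451 — both > 1, two phases present.
Newton–Raphson from ψ₁ = 0.5:
  ψ₁ = 0.500: g = 0.1942, g' = -0.895 → ψ₁ = 0.717
  ψ₁ = 0.717: g = -0.0132, g' = -1.072 → ψ₁ = 0.705
Converged at ψ₁ = 0.705.
Drum-1 compositions:
  n-pentane: x = 0.330, y = 0.812
  n-octane: x = 0.670, y = 0.188
Drum-2 feed = drum-1 vapor: z₂ = (0.8125, 0.1875).
Drum 2:
Binary case is linear: z₁(K₁−1)(1+ψ₂(K₂−1)) + z₂(K₂−1)(1+ψ₂(K₁−1)) = 0
⇒ ψ₂ = [z₁(K₁−1)+z₂(K₂−1)] / [−(K₁−1)(K₂−1)] = 0.2750/0.4399 = 0.625
  n-pentane: x = 0.610, y = 0.934
  n-octane: x = 0.390, y = 0.066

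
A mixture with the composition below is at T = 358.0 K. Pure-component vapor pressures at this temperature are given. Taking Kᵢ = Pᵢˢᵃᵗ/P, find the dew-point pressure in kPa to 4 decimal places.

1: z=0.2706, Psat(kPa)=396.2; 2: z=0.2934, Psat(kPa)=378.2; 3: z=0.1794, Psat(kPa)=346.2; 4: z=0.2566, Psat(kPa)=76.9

Pdew = 188.1904 kPa

At the dew point ψ → 1, so Σzᵢ/Kᵢ = 1 with Kᵢ = Pᵢˢᵃᵗ/P ⇒ 1/P = Σzᵢ/Pᵢˢᵃᵗ.
1/P = 0.2706/396.2 + 0.2934/378.2 + 0.1794/346.2 + 0.2566/76.9 = 0.0053138 ⇒ P = 188.1904 kPa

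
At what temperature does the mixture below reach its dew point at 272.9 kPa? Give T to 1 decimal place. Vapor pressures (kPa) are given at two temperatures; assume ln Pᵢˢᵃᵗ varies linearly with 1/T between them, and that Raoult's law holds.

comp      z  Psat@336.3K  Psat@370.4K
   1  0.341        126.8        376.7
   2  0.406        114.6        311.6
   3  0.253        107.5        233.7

T = 366.2 K

Dew-point temperature: Σzᵢ·P/Pᵢˢᵃᵗ(T) = 1. Interpolate ln Pᵢˢᵃᵗ = aᵢ + bᵢ/T.
  T = 336.3 K: ΣzᵢP/Pᵢˢᵃᵗ = 2.3430
  T = 370.4 K: ΣzᵢP/Pᵢˢᵃᵗ = 0.8981
  T = 353.4 K: ΣzᵢP/Pᵢˢᵃᵗ = 1.4126
  T = 361.9 K: ΣzᵢP/Pᵢˢᵃᵗ = 1.1199
  T = 366.1 K: ΣzᵢP/Pᵢˢᵃᵗ = 1.0027
  T = 368.2 K: ΣzᵢP/Pᵢˢᵃᵗ = 0.9498
Interpolating between 366.1 K and 368.2 K gives T ≈ 366.2 K.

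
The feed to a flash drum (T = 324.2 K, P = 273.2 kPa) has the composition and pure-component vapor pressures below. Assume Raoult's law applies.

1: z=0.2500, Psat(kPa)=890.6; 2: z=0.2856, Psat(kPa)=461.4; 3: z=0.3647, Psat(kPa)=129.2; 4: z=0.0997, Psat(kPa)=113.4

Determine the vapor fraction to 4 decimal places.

ψ = 0.6135

Raoult's law: Kᵢ = Pᵢˢᵃᵗ/P = Pᵢˢᵃᵗ/273.2.
  K_1 = 890.6/273.2 = 3.259883, K_2 = 461.4/273.2 = 1.688873, K_3 = 129.2/273.2 = 0.472914, K_4 = 113.4/273.2 = 0.415081
Rachford–Rice: g(ψ) = Σ zᵢ(Kᵢ−1)/(1+ψ(Kᵢ−1)) = 0.
g(0) = ΣzᵢKᵢ − 1 = 0.5112 and g(1) = 1 − Σzᵢ/Kᵢ = -0.2572, so a root lies in (0, 1).
Newton–Raphson from ψ = 0.5:
  ψ = 0.5000: g = 0.06815, g' = -0.6114 → ψ = 0.6115
  ψ = 0.6115: g = 0.00119, g' = -0.5954 → ψ = 0.6135
Converged at ψ = 0.6135.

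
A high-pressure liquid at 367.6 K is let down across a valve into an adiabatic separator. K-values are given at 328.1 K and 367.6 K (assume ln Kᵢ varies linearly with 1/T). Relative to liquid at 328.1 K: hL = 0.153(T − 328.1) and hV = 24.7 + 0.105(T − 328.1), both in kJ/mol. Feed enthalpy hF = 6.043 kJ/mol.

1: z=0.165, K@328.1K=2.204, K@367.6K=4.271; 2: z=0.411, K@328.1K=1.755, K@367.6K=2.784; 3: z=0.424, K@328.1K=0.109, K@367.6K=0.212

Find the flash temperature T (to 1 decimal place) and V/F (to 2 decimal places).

T = 332.0 K, V/F = 0.22

Adiabatic flash: solve Rachford–Rice at each trial T, then check hF = ψ·hV(T) + (1−ψ)·hL(T).
  T = 328.1 K: K = (2.204, 1.755, 0.109), RR gives ψ = 0.163, H_out = 4.038 kJ/mol
  T = 367.6 K: K = (4.271, 2.784, 0.212), RR gives ψ = 0.530, H_out = 18.140 kJ/mol
  T = 347.9 K: K = (3.129, 2.241, 0.155), RR gives ψ = 0.391, H_out = 12.317 kJ/mol
  T = 338.0 K: K = (2.640, 1.990, 0.131), RR gives ψ = 0.297, H_out = 8.698 kJ/mol
  T = 333.1 K: K = (2.417, 1.872, 0.120), RR gives ψ = 0.237, H_out = 6.571 kJ/mol
  T = 330.6 K: K = (2.309, 1.813, 0.114), RR gives ψ = 0.202, H_out = 5.359 kJ/mol
  T = 331.9 K: K = (2.365, 1.843, 0.117), RR gives ψ = 0.221, H_out = 6.001 kJ/mol
Linear interpolation between T = 331.9 (H_out = 6.001) and T = 333.1 (H_out = 6.571) on hF = 6.043 gives T ≈ 332.0 K, at which ψ = 0.22.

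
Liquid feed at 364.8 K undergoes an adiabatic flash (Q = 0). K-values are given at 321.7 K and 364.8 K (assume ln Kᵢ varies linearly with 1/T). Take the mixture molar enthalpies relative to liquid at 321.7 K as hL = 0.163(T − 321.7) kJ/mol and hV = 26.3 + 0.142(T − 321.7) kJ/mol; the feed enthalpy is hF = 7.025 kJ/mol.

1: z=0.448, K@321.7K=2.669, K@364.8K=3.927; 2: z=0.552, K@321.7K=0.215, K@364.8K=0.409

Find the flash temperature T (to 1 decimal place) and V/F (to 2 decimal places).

Adiabatic flash: solve Rachford–Rice at each trial T, then check hF = ψ·hV(T) + (1−ψ)·hL(T).
  T = 321.7 K: K = (2.669, 0.215), RR gives ψ = 0.240, H_out = 6.311 kJ/mol
  T = 364.8 K: K = (3.927, 0.409), RR gives ψ = 0.569, H_out = 21.486 kJ/mol
  T = 343.2 K: K = (3.275, 0.302), RR gives ψ = 0.400, H_out = 13.833 kJ/mol
  T = 332.4 K: K = (2.965, 0.256), RR gives ψ = 0.321, H_out = 10.124 kJ/mol
  T = 327.0 K: K = (2.814, 0.235), RR gives ψ = 0.281, H_out = 8.229 kJ/mol
  T = 324.4 K: K = (2.743, 0.225), RR gives ψ = 0.261, H_out = 7.297 kJ/mol
  T = 323.0 K: K = (2.704, 0.220), RR gives ψ = 0.250, H_out = 6.788 kJ/mol
Linear interpolation between T = 323.0 (H_out = 6.788) and T = 324.4 (H_out = 7.297) on hF = 7.025 gives T ≈ 323.7 K, at which ψ = 0.26.

T = 323.7 K, V/F = 0.26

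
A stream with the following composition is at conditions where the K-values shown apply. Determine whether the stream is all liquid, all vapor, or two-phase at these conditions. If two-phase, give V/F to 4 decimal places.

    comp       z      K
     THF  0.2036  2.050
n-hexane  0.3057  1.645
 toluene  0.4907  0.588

two-phase, V/F = 0.6160

ΣzᵢKᵢ = 1.2088; Σzᵢ/Kᵢ = 1.1197.
Both exceed 1, so a two-phase solution exists.
Rachford–Rice: g(ψ) = Σ zᵢ(Kᵢ−1)/(1+ψ(Kᵢ−1)) = 0.
Newton iteration, ψ⁰ = 0.5:
  ψ = 0.5000: g = 0.03466, g' = -0.3014 → ψ = 0.6150
  ψ = 0.6150: g = 0.00029, g' = -0.2975 → ψ = 0.6160
Converged at ψ = 0.6160.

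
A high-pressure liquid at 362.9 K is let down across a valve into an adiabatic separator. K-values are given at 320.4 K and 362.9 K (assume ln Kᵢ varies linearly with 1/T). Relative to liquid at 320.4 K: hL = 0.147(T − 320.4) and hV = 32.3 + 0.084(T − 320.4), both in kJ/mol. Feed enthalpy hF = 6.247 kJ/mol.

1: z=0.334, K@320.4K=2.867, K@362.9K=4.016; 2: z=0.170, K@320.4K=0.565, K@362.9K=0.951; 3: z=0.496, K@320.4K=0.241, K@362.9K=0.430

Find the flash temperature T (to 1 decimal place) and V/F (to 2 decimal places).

Adiabatic flash: solve Rachford–Rice at each trial T, then check hF = ψ·hV(T) + (1−ψ)·hL(T).
  T = 320.4 K: K = (2.867, 0.565, 0.241), RR gives ψ = 0.135, H_out = 4.362 kJ/mol
  T = 362.9 K: K = (4.016, 0.951, 0.430), RR gives ψ = 0.497, H_out = 20.974 kJ/mol
  T = 341.6 K: K = (3.428, 0.745, 0.328), RR gives ψ = 0.304, H_out = 12.536 kJ/mol
  T = 331.0 K: K = (3.144, 0.651, 0.282), RR gives ψ = 0.220, H_out = 8.508 kJ/mol
  T = 325.7 K: K = (3.004, 0.607, 0.261), RR gives ψ = 0.178, H_out = 6.462 kJ/mol
  T = 323.0 K: K = (2.934, 0.586, 0.251), RR gives ψ = 0.156, H_out = 5.400 kJ/mol
  T = 324.4 K: K = (2.971, 0.597, 0.256), RR gives ψ = 0.167, H_out = 5.952 kJ/mol
Linear interpolation between T = 324.4 (H_out = 5.952) and T = 325.7 (H_out = 6.462) on hF = 6.247 gives T ≈ 325.2 K, at which ψ = 0.17.

T = 325.2 K, V/F = 0.17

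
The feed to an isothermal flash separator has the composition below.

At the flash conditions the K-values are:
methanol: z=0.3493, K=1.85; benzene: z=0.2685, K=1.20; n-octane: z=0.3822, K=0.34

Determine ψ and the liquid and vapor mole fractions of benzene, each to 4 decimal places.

Rachford–Rice: g(ψ) = Σ zᵢ(Kᵢ−1)/(1+ψ(Kᵢ−1)) = 0.
Feasibility: ΣzᵢKᵢ = 1.0984, Σzᵢ/Kᵢ = 1.5367 — both > 1, two phases present.
Newton–Raphson from ψ = 0.5:
  ψ = 0.5000: g = -0.11932, g' = -0.5040 → ψ = 0.2633
  ψ = 0.2633: g = -0.01167, g' = -0.4221 → ψ = 0.2356
  ψ = 0.2356: g = -0.00005, g' = -0.4184 → ψ = 0.2355
Converged at ψ = 0.2355.
Compositions from xᵢ = zᵢ/(1+ψ(Kᵢ−1)), yᵢ = Kᵢxᵢ:
  methanol: x = 0.2910, y = 0.5384
  benzene: x = 0.2564, y = 0.3077
  n-octane: x = 0.4525, y = 0.1539

ψ = 0.2355, x_benzene = 0.2564, y_benzene = 0.3077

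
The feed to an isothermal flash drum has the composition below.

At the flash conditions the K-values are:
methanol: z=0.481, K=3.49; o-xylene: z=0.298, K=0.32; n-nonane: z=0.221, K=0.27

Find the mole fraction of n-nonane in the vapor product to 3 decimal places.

Material balance + equilibrium reduce to Σ zᵢ(Kᵢ−1)/(1+V/F(Kᵢ−1)) = 0.
g(0) = ΣzᵢKᵢ − 1 = 0.834 and g(1) = 1 − Σzᵢ/Kᵢ = -0.888, so a root lies in (0, 1).
Iterate (Newton) starting at V/F = 0.5:
  V/F = 0.500: g = -0.0276, g' = -1.200 → V/F = 0.477
Converged at V/F = 0.477.
Compositions from xᵢ = zᵢ/(1+V/F(Kᵢ−1)), yᵢ = Kᵢxᵢ:
  methanol: x = 0.220, y = 0.767
  o-xylene: x = 0.441, y = 0.141
  n-nonane: x = 0.339, y = 0.092

y_n-nonane = 0.092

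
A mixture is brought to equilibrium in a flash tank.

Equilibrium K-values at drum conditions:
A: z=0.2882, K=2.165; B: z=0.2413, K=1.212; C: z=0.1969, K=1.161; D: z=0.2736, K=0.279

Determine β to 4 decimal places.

Material balance + equilibrium reduce to Σ zᵢ(Kᵢ−1)/(1+β(Kᵢ−1)) = 0.
g(0) = ΣzᵢKᵢ − 1 = 0.2213 and g(1) = 1 − Σzᵢ/Kᵢ = -0.4825, so a root lies in (0, 1).
Newton iteration, β⁰ = 0.5:
  β = 0.5000: g = -0.02071, g' = -0.5172 → β = 0.4600
  β = 0.4600: g = -0.00041, g' = -0.4976 → β = 0.4591
Converged at β = 0.4591.

β = 0.4591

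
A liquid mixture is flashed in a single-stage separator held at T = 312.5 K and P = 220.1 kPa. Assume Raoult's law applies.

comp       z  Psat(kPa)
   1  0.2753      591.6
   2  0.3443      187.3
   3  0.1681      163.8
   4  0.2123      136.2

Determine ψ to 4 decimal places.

ψ = 0.6719

Raoult's law: Kᵢ = Pᵢˢᵃᵗ/P = Pᵢˢᵃᵗ/220.1.
  K_1 = 591.6/220.1 = 2.687869, K_2 = 187.3/220.1 = 0.850977, K_3 = 163.8/220.1 = 0.744207, K_4 = 136.2/220.1 = 0.618810
Material balance + equilibrium reduce to Σ zᵢ(Kᵢ−1)/(1+ψ(Kᵢ−1)) = 0.
Check two-phase: ΣzᵢKᵢ = 1.2894 > 1 and Σzᵢ/Kᵢ = 1.0760 > 1, so g(0) = 0.2894 > 0 and g(1) = -0.0760 < 0.
Newton iteration, ψ⁰ = 0.5:
  ψ = 0.5000: g = 0.04727, g' = -0.3011 → ψ = 0.6570
  ψ = 0.6570: g = 0.00381, g' = -0.2565 → ψ = 0.6718
  ψ = 0.6718: g = 0.00002, g' = -0.2535 → ψ = 0.6719
Converged at ψ = 0.6719.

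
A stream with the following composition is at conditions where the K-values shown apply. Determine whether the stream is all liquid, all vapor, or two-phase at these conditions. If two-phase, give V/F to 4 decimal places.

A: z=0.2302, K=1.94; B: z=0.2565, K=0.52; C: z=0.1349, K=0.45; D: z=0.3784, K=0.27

all liquid

ΣzᵢKᵢ = 0.7428; Σzᵢ/Kᵢ = 2.3132.
Since ΣzᵢKᵢ < 1 the mixture is below its bubble point — single liquid phase.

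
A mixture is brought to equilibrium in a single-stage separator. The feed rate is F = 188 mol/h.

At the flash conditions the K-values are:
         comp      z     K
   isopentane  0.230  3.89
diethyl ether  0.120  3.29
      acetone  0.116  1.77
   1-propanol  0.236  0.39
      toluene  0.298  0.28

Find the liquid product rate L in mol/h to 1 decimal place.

Material balance + equilibrium reduce to Σ zᵢ(Kᵢ−1)/(1+V/F(Kᵢ−1)) = 0.
Feasibility: ΣzᵢKᵢ = 1.670, Σzᵢ/Kᵢ = 1.831 — both > 1, two phases present.
Newton–Raphson from V/F = 0.67:
  V/F = 0.670: g = -0.2643, g' = -1.179 → V/F = 0.446
  V/F = 0.446: g = -0.0207, g' = -1.060 → V/F = 0.426
Converged at V/F = 0.426.
Then V = V/F·F = 0.4263·188 = 80.1 mol/h and L = F − V = 107.9 mol/h.

L = 107.9 mol/h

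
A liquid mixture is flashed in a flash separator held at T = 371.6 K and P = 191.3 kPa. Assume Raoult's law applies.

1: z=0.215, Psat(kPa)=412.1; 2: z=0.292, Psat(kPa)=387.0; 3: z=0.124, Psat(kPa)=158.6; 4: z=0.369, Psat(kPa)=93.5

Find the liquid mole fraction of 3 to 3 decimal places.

Raoult's law: Kᵢ = Pᵢˢᵃᵗ/P = Pᵢˢᵃᵗ/191.3.
  K_1 = 412.1/191.3 = 2.15421, K_2 = 387.0/191.3 = 2.02300, K_3 = 158.6/191.3 = 0.82906, K_4 = 93.5/191.3 = 0.48876
Material balance + equilibrium reduce to Σ zᵢ(Kᵢ−1)/(1+V/F(Kᵢ−1)) = 0.
Check two-phase: ΣzᵢKᵢ = 1.337 > 1 and Σzᵢ/Kᵢ = 1.149 > 1, so g(0) = 0.337 > 0 and g(1) = -0.149 < 0.
Iterate (Newton) starting at V/F = 0.5:
  V/F = 0.500: g = 0.0784, g' = -0.427 → V/F = 0.683
  V/F = 0.683: g = 0.0006, g' = -0.428 → V/F = 0.685
Converged at V/F = 0.685.
Compositions from xᵢ = zᵢ/(1+V/F(Kᵢ−1)), yᵢ = Kᵢxᵢ:
  1: x = 0.120, y = 0.259
  2: x = 0.172, y = 0.347
  3: x = 0.140, y = 0.116
  4: x = 0.568, y = 0.277

x_3 = 0.140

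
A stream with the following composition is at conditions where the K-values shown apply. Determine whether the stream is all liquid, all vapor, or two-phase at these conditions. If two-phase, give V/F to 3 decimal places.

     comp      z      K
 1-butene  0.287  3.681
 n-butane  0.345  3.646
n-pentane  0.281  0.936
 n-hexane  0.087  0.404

ΣzᵢKᵢ = 2.612; Σzᵢ/Kᵢ = 0.688.
Since Σzᵢ/Kᵢ < 1 the mixture is above its dew point — single vapor phase.

all vapor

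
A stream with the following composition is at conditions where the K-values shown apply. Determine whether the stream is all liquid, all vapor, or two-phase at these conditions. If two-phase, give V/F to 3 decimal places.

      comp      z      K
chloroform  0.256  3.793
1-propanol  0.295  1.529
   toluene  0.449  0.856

ΣzᵢKᵢ = 1.806; Σzᵢ/Kᵢ = 0.785.
Since Σzᵢ/Kᵢ < 1 the mixture is above its dew point — single vapor phase.

all vapor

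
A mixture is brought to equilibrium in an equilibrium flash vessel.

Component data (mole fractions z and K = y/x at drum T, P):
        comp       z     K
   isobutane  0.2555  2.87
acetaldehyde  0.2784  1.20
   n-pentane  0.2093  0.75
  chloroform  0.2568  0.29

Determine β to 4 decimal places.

β = 0.4212

Let β = V/F and solve Σ zᵢ(Kᵢ−1)/(1+β(Kᵢ−1)) = 0.
Feasibility: ΣzᵢKᵢ = 1.2988, Σzᵢ/Kᵢ = 1.4856 — both > 1, two phases present.
Newton iteration, β⁰ = 0.5:
  β = 0.5000: g = -0.04494, g' = -0.5761 → β = 0.4220
  β = 0.4220: g = -0.00042, g' = -0.5688 → β = 0.4212
Converged at β = 0.4212.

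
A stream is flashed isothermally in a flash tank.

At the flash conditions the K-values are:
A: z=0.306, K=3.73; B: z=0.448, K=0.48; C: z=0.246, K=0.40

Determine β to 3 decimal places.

Let β = V/F and solve Σ zᵢ(Kᵢ−1)/(1+β(Kᵢ−1)) = 0.
Check two-phase: ΣzᵢKᵢ = 1.455 > 1 and Σzᵢ/Kᵢ = 1.630 > 1, so g(0) = 0.455 > 0 and g(1) = -0.630 < 0.
Newton iteration, β⁰ = 0.5:
  β = 0.500: g = -0.1724, g' = -0.810 → β = 0.287
  β = 0.287: g = 0.0162, g' = -1.014 → β = 0.303
Converged at β = 0.303.

β = 0.303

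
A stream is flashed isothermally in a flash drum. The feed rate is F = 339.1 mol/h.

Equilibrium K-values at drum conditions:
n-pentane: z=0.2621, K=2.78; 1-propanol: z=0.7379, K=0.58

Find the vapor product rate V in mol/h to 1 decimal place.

Let ψ = V/F and solve Σ zᵢ(Kᵢ−1)/(1+ψ(Kᵢ−1)) = 0.
Check two-phase: ΣzᵢKᵢ = 1.1566 > 1 and Σzᵢ/Kᵢ = 1.3665 > 1, so g(0) = 0.1566 > 0 and g(1) = -0.3665 < 0.
Newton iteration, ψ⁰ = 0.5:
  ψ = 0.5000: g = -0.14546, g' = -0.4410 → ψ = 0.1702
  ψ = 0.1702: g = 0.02428, g' = -0.6401 → ψ = 0.2081
  ψ = 0.2081: g = 0.00081, g' = -0.5984 → ψ = 0.2095
Converged at ψ = 0.2095.
Then V = ψ·F = 0.2095·339.1 = 71.0 mol/h and L = F − V = 268.1 mol/h.

V = 71.0 mol/h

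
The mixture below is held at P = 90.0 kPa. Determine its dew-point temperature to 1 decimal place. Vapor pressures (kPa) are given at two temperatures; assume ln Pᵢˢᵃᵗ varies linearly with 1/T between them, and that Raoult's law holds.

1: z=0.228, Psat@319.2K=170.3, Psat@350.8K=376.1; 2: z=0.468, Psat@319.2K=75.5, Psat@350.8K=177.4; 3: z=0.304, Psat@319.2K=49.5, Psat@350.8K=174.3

T = 325.1 K

Dew-point temperature: Σzᵢ·P/Pᵢˢᵃᵗ(T) = 1. Interpolate ln Pᵢˢᵃᵗ = aᵢ + bᵢ/T.
  T = 319.2 K: ΣzᵢP/Pᵢˢᵃᵗ = 1.2311
  T = 350.8 K: ΣzᵢP/Pᵢˢᵃᵗ = 0.4490
  T = 335.0 K: ΣzᵢP/Pᵢˢᵃᵗ = 0.7222
  T = 327.1 K: ΣzᵢP/Pᵢˢᵃᵗ = 0.9355
  T = 323.1 K: ΣzᵢP/Pᵢˢᵃᵗ = 1.0728
  T = 325.1 K: ΣzᵢP/Pᵢˢᵃᵗ = 1.0013
Interpolating between 325.1 K and 327.1 K gives T ≈ 325.1 K.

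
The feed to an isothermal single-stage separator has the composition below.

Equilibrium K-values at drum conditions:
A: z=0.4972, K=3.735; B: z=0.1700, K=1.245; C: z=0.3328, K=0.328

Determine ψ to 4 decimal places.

ψ = 0.7790

Rachford–Rice: g(ψ) = Σ zᵢ(Kᵢ−1)/(1+ψ(Kᵢ−1)) = 0.
g(0) = ΣzᵢKᵢ − 1 = 1.1779 and g(1) = 1 − Σzᵢ/Kᵢ = -0.2843, so a root lies in (0, 1).
Newton–Raphson from ψ = 0.5:
  ψ = 0.5000: g = 0.27467, g' = -1.0125 → ψ = 0.7713
  ψ = 0.7713: g = 0.00808, g' = -1.0396 → ψ = 0.7791
  ψ = 0.7791: g = -0.00003, g' = -1.0486 → ψ = 0.7790
Converged at ψ = 0.7790.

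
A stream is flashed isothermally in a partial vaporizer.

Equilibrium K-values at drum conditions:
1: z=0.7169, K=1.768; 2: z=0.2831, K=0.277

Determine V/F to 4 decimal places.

V/F = 0.6229

Material balance + equilibrium reduce to Σ zᵢ(Kᵢ−1)/(1+V/F(Kᵢ−1)) = 0.
g(0) = ΣzᵢKᵢ − 1 = 0.3459 and g(1) = 1 − Σzᵢ/Kᵢ = -0.4275, so a root lies in (0, 1).
Binary case is linear: z₁(K₁−1)(1+V/F(K₂−1)) + z₂(K₂−1)(1+V/F(K₁−1)) = 0
⇒ V/F = [z₁(K₁−1)+z₂(K₂−1)] / [−(K₁−1)(K₂−1)] = 0.34590/0.55526 = 0.6229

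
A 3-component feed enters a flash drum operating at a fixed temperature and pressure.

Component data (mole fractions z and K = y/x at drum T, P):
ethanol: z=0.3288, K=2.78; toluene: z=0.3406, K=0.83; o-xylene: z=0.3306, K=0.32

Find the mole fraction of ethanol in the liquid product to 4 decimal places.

x_ethanol = 0.2013

Iterate (Newton) starting at β = 0.5:
  β = 0.5000: g = -0.09424, g' = -0.6543 → β = 0.3560
Converged at β = 0.3560.
Compositions from xᵢ = zᵢ/(1+β(Kᵢ−1)), yᵢ = Kᵢxᵢ:
  ethanol: x = 0.2013, y = 0.5595
  toluene: x = 0.3625, y = 0.3009
  o-xylene: x = 0.4362, y = 0.1396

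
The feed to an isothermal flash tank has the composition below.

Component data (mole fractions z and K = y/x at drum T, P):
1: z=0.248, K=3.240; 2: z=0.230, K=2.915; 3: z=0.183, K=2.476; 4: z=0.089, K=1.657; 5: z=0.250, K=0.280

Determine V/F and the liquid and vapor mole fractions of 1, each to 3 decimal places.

Rachford–Rice: g(V/F) = Σ zᵢ(Kᵢ−1)/(1+V/F(Kᵢ−1)) = 0.
g(0) = ΣzᵢKᵢ − 1 = 1.145 and g(1) = 1 − Σzᵢ/Kᵢ = -0.176, so a root lies in (0, 1).
Newton–Raphson from V/F = 0.5:
  V/F = 0.500: g = 0.4052, g' = -0.967 → V/F = 0.919
  V/F = 0.919: g = -0.0397, g' = -1.463 → V/F = 0.892
  V/F = 0.892: g = -0.0015, g' = -1.355 → V/F = 0.891
Converged at V/F = 0.891.
Compositions from xᵢ = zᵢ/(1+V/F(Kᵢ−1)), yᵢ = Kᵢxᵢ:
  1: x = 0.083, y = 0.268
  2: x = 0.085, y = 0.248
  3: x = 0.079, y = 0.196
  4: x = 0.056, y = 0.093
  5: x = 0.697, y = 0.195

V/F = 0.891, x_1 = 0.083, y_1 = 0.268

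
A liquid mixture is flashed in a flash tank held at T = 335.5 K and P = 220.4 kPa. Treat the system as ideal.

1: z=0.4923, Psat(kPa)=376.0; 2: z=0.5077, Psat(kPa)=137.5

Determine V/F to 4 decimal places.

Raoult's law: Kᵢ = Pᵢˢᵃᵗ/P = Pᵢˢᵃᵗ/220.4.
  K_1 = 376.0/220.4 = 1.705989, K_2 = 137.5/220.4 = 0.623866
Rachford–Rice: g(V/F) = Σ zᵢ(Kᵢ−1)/(1+V/F(Kᵢ−1)) = 0.
Check two-phase: ΣzᵢKᵢ = 1.1566 > 1 and Σzᵢ/Kᵢ = 1.1024 > 1, so g(0) = 0.1566 > 0 and g(1) = -0.1024 < 0.
Binary case is linear: z₁(K₁−1)(1+V/F(K₂−1)) + z₂(K₂−1)(1+V/F(K₁−1)) = 0
⇒ V/F = [z₁(K₁−1)+z₂(K₂−1)] / [−(K₁−1)(K₂−1)] = 0.15660/0.26555 = 0.5897

V/F = 0.5897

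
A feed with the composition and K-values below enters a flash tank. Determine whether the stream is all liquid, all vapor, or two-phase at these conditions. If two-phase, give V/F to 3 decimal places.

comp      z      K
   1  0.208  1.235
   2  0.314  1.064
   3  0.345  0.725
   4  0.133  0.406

ΣzᵢKᵢ = 0.895; Σzᵢ/Kᵢ = 1.267.
Since ΣzᵢKᵢ < 1 the mixture is below its bubble point — single liquid phase.

all liquid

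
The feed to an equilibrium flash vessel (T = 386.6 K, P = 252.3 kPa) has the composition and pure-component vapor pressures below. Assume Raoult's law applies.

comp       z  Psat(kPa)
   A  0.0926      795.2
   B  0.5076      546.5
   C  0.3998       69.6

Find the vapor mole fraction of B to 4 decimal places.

Raoult's law: Kᵢ = Pᵢˢᵃᵗ/P = Pᵢˢᵃᵗ/252.3.
  K_A = 795.2/252.3 = 3.151803, K_B = 546.5/252.3 = 2.166072, K_C = 69.6/252.3 = 0.275862
Let ψ = V/F and solve Σ zᵢ(Kᵢ−1)/(1+ψ(Kᵢ−1)) = 0.
Feasibility: ΣzᵢKᵢ = 1.5016, Σzᵢ/Kᵢ = 1.7130 — both > 1, two phases present.
Newton–Raphson from ψ = 0.56:
  ψ = 0.5600: g = -0.03855, g' = -0.9340 → ψ = 0.5187
  ψ = 0.5187: g = -0.00071, g' = -0.9015 → ψ = 0.5179
Converged at ψ = 0.5179.
Compositions from xᵢ = zᵢ/(1+ψ(Kᵢ−1)), yᵢ = Kᵢxᵢ:
  A: x = 0.0438, y = 0.1380
  B: x = 0.3165, y = 0.6855
  C: x = 0.6397, y = 0.1765

y_B = 0.6855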